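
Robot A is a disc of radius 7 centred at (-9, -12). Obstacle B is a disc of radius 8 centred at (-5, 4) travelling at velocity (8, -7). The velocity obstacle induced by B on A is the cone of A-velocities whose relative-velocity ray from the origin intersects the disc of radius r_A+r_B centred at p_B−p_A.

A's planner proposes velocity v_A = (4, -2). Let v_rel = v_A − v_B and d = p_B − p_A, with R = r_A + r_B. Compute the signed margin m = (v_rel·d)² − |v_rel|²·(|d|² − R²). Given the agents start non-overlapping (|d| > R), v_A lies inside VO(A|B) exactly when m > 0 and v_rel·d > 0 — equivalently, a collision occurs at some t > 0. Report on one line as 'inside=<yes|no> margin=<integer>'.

d = (4, 16),  |d|² = 272;  R = 7+8 = 15,  c = 272−15² = 47
v_rel = (-4, 5),  |v_rel|² = 41;  v_rel·d = (-4)·(4) + (5)·(16) = 64
41·t² − 128·t + 47 = 0  ⇒  m = 64² − 41·47 = 2169
m = 2169 > 0,  v_rel·d = 64 > 0  ⇒  inside

inside=yes margin=2169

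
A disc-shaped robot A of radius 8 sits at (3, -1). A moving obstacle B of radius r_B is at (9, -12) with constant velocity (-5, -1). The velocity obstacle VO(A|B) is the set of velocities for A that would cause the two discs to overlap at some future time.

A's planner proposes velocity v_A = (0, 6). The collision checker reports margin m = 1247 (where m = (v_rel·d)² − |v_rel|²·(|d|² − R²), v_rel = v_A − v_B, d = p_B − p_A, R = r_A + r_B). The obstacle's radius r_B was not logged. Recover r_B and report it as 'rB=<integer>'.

m = 1247
d = (6, -11);  v_rel = (5, 7),  |v_rel|² = 74
v_rel×d = (5)·(-11) − (7)·(6) = -97
since m = R²·74 − (-97)²:  R² = (9409 + 1247) / 74 = 144
R = √144 = 12  ⇒  r_B = 12 − 8 = 4

rB=4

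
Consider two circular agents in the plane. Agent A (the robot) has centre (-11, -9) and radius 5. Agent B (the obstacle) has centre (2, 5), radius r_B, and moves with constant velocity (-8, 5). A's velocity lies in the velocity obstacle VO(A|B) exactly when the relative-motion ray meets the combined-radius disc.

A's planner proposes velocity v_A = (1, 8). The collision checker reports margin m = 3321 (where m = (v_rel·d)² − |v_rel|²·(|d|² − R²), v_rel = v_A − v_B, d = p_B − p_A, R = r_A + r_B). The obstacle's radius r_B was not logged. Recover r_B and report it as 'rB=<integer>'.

m = 3321
d = (13, 14);  v_rel = (9, 3),  |v_rel|² = 90
v_rel×d = (9)·(14) − (3)·(13) = 87
since m = R²·90 − 87²:  R² = (7569 + 3321) / 90 = 121
R = √121 = 11  ⇒  r_B = 11 − 5 = 6

rB=6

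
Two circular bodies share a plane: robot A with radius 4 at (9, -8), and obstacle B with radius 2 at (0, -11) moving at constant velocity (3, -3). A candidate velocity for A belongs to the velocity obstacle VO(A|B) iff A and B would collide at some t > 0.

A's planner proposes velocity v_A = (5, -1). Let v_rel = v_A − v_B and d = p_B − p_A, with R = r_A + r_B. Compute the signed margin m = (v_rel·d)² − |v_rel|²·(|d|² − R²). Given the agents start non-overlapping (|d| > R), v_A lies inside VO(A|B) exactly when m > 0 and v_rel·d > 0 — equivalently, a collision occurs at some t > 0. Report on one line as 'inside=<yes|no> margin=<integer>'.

d = (-9, -3),  |d|² = 90;  R = 4+2 = 6,  c = 90−6² = 54
v_rel = (2, 2),  |v_rel|² = 8;  v_rel·d = (2)·(-9) + (2)·(-3) = -24
8·t² + 48·t + 54 = 0  ⇒  m = (-24)² − 8·54 = 144
m = 144 > 0,  v_rel·d = -24 < 0  ⇒  outside

inside=no margin=144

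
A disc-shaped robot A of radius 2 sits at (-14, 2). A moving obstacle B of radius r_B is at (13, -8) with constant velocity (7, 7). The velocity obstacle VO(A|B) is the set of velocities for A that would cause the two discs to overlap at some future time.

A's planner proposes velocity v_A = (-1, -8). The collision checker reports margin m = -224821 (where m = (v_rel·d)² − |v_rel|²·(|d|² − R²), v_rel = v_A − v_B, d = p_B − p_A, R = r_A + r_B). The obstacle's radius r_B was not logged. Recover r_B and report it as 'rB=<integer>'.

m = -224821
d = (27, -10);  v_rel = (-8, -15),  |v_rel|² = 289
v_rel×d = (-8)·(-10) − (-15)·(27) = 485
since m = R²·289 − 485²:  R² = (235225 + -224821) / 289 = 36
R = √36 = 6  ⇒  r_B = 6 − 2 = 4

rB=4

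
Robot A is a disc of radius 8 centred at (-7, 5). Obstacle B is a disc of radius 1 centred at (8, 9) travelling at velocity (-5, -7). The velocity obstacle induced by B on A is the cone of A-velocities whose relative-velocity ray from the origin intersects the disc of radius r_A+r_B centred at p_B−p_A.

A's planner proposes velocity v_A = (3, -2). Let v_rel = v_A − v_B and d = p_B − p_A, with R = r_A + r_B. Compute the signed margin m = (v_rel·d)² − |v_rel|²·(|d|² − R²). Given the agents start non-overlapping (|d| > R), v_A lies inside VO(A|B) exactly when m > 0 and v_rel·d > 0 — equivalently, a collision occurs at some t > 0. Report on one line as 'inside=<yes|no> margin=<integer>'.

d = (15, 4),  |d|² = 241;  R = 8+1 = 9,  c = 241−9² = 160
v_rel = (8, 5),  |v_rel|² = 89;  v_rel·d = (8)·(15) + (5)·(4) = 140
89·t² − 280·t + 160 = 0  ⇒  m = 140² − 89·160 = 5360
m = 5360 > 0,  v_rel·d = 140 > 0  ⇒  inside

inside=yes margin=5360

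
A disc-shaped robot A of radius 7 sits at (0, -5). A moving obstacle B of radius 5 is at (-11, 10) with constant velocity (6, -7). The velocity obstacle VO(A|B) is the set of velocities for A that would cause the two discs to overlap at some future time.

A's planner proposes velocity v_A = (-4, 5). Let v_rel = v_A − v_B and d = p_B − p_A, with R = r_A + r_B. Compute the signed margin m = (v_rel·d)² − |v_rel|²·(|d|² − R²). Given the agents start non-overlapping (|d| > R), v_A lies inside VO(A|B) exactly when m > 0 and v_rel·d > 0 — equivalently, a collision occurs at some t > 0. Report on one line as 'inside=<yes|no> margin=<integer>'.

d = (-11, 15),  |d|² = 346;  R = 7+5 = 12,  c = 346−12² = 202
v_rel = (-10, 12),  |v_rel|² = 244;  v_rel·d = (-10)·(-11) + (12)·(15) = 290
244·t² − 580·t + 202 = 0  ⇒  m = 290² − 244·202 = 34812
m = 34812 > 0,  v_rel·d = 290 > 0  ⇒  inside

inside=yes margin=34812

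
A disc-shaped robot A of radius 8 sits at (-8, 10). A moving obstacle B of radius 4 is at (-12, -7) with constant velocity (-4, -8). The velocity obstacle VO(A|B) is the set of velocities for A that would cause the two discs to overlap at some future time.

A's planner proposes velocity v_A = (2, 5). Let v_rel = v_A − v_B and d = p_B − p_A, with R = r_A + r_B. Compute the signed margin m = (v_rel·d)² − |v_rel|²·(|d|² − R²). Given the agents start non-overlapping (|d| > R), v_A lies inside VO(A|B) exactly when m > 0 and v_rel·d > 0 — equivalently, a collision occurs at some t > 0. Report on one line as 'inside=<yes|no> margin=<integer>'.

d = (-4, -17),  |d|² = 305;  R = 8+4 = 12,  c = 305−12² = 161
v_rel = (6, 13),  |v_rel|² = 205;  v_rel·d = (6)·(-4) + (13)·(-17) = -245
205·t² + 490·t + 161 = 0  ⇒  m = (-245)² − 205·161 = 27020
m = 27020 > 0,  v_rel·d = -245 < 0  ⇒  outside

inside=no margin=27020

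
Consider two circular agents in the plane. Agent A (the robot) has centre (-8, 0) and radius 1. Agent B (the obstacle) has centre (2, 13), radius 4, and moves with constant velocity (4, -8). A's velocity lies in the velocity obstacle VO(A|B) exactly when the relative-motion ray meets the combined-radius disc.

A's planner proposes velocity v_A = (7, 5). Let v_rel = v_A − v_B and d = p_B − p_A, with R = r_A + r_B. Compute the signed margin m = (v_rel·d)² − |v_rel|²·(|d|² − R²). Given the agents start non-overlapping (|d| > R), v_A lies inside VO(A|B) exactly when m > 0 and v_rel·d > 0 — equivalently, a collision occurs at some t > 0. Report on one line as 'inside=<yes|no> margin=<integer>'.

d = (10, 13),  |d|² = 269;  R = 1+4 = 5,  c = 269−5² = 244
v_rel = (3, 13),  |v_rel|² = 178;  v_rel·d = (3)·(10) + (13)·(13) = 199
178·t² − 398·t + 244 = 0  ⇒  m = 199² − 178·244 = -3831
m = -3831 < 0,  v_rel·d = 199 > 0  ⇒  outside

inside=no margin=-3831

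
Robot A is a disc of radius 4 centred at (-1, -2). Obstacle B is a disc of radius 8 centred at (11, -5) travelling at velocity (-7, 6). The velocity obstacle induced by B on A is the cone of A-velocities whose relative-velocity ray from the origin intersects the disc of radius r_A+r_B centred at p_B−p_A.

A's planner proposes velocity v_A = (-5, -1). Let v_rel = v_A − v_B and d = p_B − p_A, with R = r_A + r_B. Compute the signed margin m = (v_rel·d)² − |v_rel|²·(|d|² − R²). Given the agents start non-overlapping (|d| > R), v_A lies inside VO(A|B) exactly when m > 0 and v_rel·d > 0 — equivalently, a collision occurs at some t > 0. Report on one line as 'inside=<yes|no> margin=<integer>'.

d = (12, -3),  |d|² = 153;  R = 4+8 = 12,  c = 153−12² = 9
v_rel = (2, -7),  |v_rel|² = 53;  v_rel·d = (2)·(12) + (-7)·(-3) = 45
53·t² − 90·t + 9 = 0  ⇒  m = 45² − 53·9 = 1548
m = 1548 > 0,  v_rel·d = 45 > 0  ⇒  inside

inside=yes margin=1548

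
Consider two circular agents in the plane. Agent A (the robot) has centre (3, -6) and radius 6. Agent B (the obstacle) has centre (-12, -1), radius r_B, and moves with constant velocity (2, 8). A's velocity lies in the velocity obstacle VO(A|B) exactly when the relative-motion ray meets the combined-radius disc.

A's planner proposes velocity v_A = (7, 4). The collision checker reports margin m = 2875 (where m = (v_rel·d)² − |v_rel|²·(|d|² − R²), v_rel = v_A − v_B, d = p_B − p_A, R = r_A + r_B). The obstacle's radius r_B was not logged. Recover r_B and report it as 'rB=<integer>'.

m = 2875
d = (-15, 5);  v_rel = (5, -4),  |v_rel|² = 41
v_rel×d = (5)·(5) − (-4)·(-15) = -35
since m = R²·41 − (-35)²:  R² = (1225 + 2875) / 41 = 100
R = √100 = 10  ⇒  r_B = 10 − 6 = 4

rB=4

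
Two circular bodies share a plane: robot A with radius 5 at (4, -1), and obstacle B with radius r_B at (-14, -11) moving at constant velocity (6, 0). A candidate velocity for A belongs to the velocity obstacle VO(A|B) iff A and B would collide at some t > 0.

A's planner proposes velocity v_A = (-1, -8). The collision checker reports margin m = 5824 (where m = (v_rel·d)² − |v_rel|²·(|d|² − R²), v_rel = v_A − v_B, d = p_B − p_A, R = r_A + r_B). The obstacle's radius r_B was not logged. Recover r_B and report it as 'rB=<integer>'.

m = 5824
d = (-18, -10);  v_rel = (-7, -8),  |v_rel|² = 113
v_rel×d = (-7)·(-10) − (-8)·(-18) = -74
since m = R²·113 − (-74)²:  R² = (5476 + 5824) / 113 = 100
R = √100 = 10  ⇒  r_B = 10 − 5 = 5

rB=5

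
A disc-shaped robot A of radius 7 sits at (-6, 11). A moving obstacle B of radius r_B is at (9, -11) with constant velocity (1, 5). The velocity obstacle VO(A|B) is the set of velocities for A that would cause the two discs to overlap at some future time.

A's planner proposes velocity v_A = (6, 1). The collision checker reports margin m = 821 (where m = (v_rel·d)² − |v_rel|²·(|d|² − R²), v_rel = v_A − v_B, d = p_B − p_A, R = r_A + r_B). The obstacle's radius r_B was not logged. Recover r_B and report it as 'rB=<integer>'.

m = 821
d = (15, -22);  v_rel = (5, -4),  |v_rel|² = 41
v_rel×d = (5)·(-22) − (-4)·(15) = -50
since m = R²·41 − (-50)²:  R² = (2500 + 821) / 41 = 81
R = √81 = 9  ⇒  r_B = 9 − 7 = 2

rB=2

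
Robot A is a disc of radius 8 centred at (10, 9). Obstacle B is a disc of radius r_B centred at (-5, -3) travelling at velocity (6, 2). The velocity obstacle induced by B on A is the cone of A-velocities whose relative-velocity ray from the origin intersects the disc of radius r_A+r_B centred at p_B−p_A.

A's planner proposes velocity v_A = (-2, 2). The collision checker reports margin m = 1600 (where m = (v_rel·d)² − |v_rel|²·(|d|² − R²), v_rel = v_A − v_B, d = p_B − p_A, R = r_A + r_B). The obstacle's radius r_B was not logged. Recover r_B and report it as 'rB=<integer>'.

m = 1600
d = (-15, -12);  v_rel = (-8, 0),  |v_rel|² = 64
v_rel×d = (-8)·(-12) − (0)·(-15) = 96
since m = R²·64 − 96²:  R² = (9216 + 1600) / 64 = 169
R = √169 = 13  ⇒  r_B = 13 − 8 = 5

rB=5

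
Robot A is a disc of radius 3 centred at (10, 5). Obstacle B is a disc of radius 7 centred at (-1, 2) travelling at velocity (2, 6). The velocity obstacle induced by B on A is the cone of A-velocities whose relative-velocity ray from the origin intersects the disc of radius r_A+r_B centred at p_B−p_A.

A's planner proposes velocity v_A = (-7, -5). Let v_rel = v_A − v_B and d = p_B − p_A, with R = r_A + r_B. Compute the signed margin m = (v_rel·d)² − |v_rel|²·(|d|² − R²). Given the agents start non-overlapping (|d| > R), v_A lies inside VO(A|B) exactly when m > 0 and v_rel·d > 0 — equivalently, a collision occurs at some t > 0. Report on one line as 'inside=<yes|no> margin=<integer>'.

d = (-11, -3),  |d|² = 130;  R = 3+7 = 10,  c = 130−10² = 30
v_rel = (-9, -11),  |v_rel|² = 202;  v_rel·d = (-9)·(-11) + (-11)·(-3) = 132
202·t² − 264·t + 30 = 0  ⇒  m = 132² − 202·30 = 11364
m = 11364 > 0,  v_rel·d = 132 > 0  ⇒  inside

inside=yes margin=11364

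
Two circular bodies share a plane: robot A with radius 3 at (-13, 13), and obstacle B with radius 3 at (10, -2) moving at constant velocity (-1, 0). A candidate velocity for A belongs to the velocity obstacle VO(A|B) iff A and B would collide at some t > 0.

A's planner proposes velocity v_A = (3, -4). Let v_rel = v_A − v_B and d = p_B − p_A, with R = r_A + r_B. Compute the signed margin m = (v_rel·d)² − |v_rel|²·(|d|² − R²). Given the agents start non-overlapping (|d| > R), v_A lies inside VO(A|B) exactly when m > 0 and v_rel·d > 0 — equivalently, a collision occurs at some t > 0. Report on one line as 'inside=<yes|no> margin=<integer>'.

d = (23, -15),  |d|² = 754;  R = 3+3 = 6,  c = 754−6² = 718
v_rel = (4, -4),  |v_rel|² = 32;  v_rel·d = (4)·(23) + (-4)·(-15) = 152
32·t² − 304·t + 718 = 0  ⇒  m = 152² − 32·718 = 128
m = 128 > 0,  v_rel·d = 152 > 0  ⇒  inside

inside=yes margin=128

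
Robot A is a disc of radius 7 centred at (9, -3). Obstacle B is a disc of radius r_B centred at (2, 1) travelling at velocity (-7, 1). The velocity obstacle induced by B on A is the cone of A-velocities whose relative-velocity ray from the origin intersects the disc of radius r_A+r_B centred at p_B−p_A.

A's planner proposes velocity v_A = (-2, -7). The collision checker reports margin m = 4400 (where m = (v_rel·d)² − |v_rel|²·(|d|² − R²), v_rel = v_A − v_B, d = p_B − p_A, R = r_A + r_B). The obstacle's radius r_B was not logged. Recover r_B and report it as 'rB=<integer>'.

m = 4400
d = (-7, 4);  v_rel = (5, -8),  |v_rel|² = 89
v_rel×d = (5)·(4) − (-8)·(-7) = -36
since m = R²·89 − (-36)²:  R² = (1296 + 4400) / 89 = 64
R = √64 = 8  ⇒  r_B = 8 − 7 = 1

rB=1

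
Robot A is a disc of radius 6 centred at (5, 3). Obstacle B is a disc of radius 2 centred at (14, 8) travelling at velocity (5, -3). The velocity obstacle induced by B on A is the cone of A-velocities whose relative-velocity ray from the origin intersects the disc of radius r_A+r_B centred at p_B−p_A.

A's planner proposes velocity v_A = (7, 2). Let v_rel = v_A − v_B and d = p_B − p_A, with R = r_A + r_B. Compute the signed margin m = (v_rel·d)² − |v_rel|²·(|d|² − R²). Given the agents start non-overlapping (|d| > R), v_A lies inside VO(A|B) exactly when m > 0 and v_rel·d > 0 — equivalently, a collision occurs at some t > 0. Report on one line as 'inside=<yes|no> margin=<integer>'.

d = (9, 5),  |d|² = 106;  R = 6+2 = 8,  c = 106−8² = 42
v_rel = (2, 5),  |v_rel|² = 29;  v_rel·d = (2)·(9) + (5)·(5) = 43
29·t² − 86·t + 42 = 0  ⇒  m = 43² − 29·42 = 631
m = 631 > 0,  v_rel·d = 43 > 0  ⇒  inside

inside=yes margin=631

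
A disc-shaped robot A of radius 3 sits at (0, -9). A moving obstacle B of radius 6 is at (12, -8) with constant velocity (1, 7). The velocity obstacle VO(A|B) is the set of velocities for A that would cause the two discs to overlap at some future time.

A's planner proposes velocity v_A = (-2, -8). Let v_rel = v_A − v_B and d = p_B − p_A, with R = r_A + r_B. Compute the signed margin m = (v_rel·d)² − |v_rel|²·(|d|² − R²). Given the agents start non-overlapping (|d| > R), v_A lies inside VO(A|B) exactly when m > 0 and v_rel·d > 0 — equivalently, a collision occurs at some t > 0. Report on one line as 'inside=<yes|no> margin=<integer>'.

d = (12, 1),  |d|² = 145;  R = 3+6 = 9,  c = 145−9² = 64
v_rel = (-3, -15),  |v_rel|² = 234;  v_rel·d = (-3)·(12) + (-15)·(1) = -51
234·t² + 102·t + 64 = 0  ⇒  m = (-51)² − 234·64 = -12375
m = -12375 < 0,  v_rel·d = -51 < 0  ⇒  outside

inside=no margin=-12375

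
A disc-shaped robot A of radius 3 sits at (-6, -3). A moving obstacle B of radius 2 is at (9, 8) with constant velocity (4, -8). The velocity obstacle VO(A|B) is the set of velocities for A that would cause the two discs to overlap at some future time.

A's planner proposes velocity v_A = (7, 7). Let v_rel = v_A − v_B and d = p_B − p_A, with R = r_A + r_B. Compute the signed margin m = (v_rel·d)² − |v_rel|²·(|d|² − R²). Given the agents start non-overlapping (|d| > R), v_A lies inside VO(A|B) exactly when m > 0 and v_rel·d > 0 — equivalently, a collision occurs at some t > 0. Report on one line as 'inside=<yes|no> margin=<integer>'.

d = (15, 11),  |d|² = 346;  R = 3+2 = 5,  c = 346−5² = 321
v_rel = (3, 15),  |v_rel|² = 234;  v_rel·d = (3)·(15) + (15)·(11) = 210
234·t² − 420·t + 321 = 0  ⇒  m = 210² − 234·321 = -31014
m = -31014 < 0,  v_rel·d = 210 > 0  ⇒  outside

inside=no margin=-31014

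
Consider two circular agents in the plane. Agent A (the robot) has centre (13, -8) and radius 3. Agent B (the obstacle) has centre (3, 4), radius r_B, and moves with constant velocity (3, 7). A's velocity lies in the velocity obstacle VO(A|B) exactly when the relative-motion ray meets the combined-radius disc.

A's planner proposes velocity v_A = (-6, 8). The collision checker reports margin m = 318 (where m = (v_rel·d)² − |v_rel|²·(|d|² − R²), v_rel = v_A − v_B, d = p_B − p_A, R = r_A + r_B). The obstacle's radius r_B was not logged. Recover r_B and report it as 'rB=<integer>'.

m = 318
d = (-10, 12);  v_rel = (-9, 1),  |v_rel|² = 82
v_rel×d = (-9)·(12) − (1)·(-10) = -98
since m = R²·82 − (-98)²:  R² = (9604 + 318) / 82 = 121
R = √121 = 11  ⇒  r_B = 11 − 3 = 8

rB=8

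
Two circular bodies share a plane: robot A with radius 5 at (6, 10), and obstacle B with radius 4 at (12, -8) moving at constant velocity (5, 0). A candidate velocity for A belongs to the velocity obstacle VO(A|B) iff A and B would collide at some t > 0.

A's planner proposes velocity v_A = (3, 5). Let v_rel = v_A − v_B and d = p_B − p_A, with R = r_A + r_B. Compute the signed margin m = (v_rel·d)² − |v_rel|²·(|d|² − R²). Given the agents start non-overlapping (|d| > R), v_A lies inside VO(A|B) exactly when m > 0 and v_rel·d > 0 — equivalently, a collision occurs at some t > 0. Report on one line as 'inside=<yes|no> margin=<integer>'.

d = (6, -18),  |d|² = 360;  R = 5+4 = 9,  c = 360−9² = 279
v_rel = (-2, 5),  |v_rel|² = 29;  v_rel·d = (-2)·(6) + (5)·(-18) = -102
29·t² + 204·t + 279 = 0  ⇒  m = (-102)² − 29·279 = 2313
m = 2313 > 0,  v_rel·d = -102 < 0  ⇒  outside

inside=no margin=2313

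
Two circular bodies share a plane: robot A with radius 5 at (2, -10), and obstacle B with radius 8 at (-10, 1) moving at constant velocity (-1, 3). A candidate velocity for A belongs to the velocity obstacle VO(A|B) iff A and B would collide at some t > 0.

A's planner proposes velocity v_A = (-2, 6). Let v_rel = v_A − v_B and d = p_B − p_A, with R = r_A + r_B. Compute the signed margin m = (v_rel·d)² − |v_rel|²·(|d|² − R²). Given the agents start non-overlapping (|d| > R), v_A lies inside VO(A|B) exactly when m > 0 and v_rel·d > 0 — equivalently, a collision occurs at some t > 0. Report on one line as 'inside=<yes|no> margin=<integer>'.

d = (-12, 11),  |d|² = 265;  R = 5+8 = 13,  c = 265−13² = 96
v_rel = (-1, 3),  |v_rel|² = 10;  v_rel·d = (-1)·(-12) + (3)·(11) = 45
10·t² − 90·t + 96 = 0  ⇒  m = 45² − 10·96 = 1065
m = 1065 > 0,  v_rel·d = 45 > 0  ⇒  inside

inside=yes margin=1065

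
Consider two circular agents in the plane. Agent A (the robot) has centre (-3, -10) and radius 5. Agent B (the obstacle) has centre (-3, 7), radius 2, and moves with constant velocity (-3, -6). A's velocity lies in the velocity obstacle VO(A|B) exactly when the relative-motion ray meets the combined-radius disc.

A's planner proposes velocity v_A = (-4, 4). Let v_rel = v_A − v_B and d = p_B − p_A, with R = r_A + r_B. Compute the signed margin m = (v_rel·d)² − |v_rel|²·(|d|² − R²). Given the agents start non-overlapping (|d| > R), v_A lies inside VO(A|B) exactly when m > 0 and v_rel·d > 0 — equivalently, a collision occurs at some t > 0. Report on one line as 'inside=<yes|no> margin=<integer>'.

d = (0, 17),  |d|² = 289;  R = 5+2 = 7,  c = 289−7² = 240
v_rel = (-1, 10),  |v_rel|² = 101;  v_rel·d = (-1)·(0) + (10)·(17) = 170
101·t² − 340·t + 240 = 0  ⇒  m = 170² − 101·240 = 4660
m = 4660 > 0,  v_rel·d = 170 > 0  ⇒  inside

inside=yes margin=4660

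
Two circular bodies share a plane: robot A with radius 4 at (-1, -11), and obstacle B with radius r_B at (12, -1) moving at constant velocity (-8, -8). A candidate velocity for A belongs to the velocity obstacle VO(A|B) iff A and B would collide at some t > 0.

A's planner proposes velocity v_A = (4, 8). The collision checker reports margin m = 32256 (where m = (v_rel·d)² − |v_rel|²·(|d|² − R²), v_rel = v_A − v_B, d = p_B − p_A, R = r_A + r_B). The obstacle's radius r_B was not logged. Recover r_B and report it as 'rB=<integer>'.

m = 32256
d = (13, 10);  v_rel = (12, 16),  |v_rel|² = 400
v_rel×d = (12)·(10) − (16)·(13) = -88
since m = R²·400 − (-88)²:  R² = (7744 + 32256) / 400 = 100
R = √100 = 10  ⇒  r_B = 10 − 4 = 6

rB=6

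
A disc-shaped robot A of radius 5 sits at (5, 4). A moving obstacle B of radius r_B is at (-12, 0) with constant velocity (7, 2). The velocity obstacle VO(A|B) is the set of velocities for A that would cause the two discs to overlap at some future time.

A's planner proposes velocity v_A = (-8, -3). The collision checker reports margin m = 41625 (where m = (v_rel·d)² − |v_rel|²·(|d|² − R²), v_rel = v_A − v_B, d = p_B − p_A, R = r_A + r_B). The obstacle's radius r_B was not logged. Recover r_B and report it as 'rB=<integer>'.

m = 41625
d = (-17, -4);  v_rel = (-15, -5),  |v_rel|² = 250
v_rel×d = (-15)·(-4) − (-5)·(-17) = -25
since m = R²·250 − (-25)²:  R² = (625 + 41625) / 250 = 169
R = √169 = 13  ⇒  r_B = 13 − 5 = 8

rB=8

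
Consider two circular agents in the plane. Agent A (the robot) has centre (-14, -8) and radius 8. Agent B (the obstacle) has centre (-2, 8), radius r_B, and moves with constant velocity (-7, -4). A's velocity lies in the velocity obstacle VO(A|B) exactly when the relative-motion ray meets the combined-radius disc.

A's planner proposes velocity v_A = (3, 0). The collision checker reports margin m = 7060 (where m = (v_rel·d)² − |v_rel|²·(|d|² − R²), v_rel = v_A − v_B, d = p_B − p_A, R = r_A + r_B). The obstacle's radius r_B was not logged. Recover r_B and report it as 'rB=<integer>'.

m = 7060
d = (12, 16);  v_rel = (10, 4),  |v_rel|² = 116
v_rel×d = (10)·(16) − (4)·(12) = 112
since m = R²·116 − 112²:  R² = (12544 + 7060) / 116 = 169
R = √169 = 13  ⇒  r_B = 13 − 8 = 5

rB=5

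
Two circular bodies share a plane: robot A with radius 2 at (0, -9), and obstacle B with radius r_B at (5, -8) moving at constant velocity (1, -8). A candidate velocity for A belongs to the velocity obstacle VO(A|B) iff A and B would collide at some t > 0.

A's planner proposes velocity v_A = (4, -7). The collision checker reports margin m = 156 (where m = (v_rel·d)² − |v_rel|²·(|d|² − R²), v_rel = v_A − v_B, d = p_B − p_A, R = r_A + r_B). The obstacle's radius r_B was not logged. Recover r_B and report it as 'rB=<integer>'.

m = 156
d = (5, 1);  v_rel = (3, 1),  |v_rel|² = 10
v_rel×d = (3)·(1) − (1)·(5) = -2
since m = R²·10 − (-2)²:  R² = (4 + 156) / 10 = 16
R = √16 = 4  ⇒  r_B = 4 − 2 = 2

rB=2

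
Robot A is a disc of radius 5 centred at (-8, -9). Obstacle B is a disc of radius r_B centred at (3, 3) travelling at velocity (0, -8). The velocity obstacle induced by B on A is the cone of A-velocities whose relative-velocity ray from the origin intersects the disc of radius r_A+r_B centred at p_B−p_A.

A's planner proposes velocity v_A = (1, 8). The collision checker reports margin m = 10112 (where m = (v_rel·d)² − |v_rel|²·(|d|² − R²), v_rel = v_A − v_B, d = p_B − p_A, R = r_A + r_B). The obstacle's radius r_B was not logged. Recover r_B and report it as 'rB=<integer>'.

m = 10112
d = (11, 12);  v_rel = (1, 16),  |v_rel|² = 257
v_rel×d = (1)·(12) − (16)·(11) = -164
since m = R²·257 − (-164)²:  R² = (26896 + 10112) / 257 = 144
R = √144 = 12  ⇒  r_B = 12 − 5 = 7

rB=7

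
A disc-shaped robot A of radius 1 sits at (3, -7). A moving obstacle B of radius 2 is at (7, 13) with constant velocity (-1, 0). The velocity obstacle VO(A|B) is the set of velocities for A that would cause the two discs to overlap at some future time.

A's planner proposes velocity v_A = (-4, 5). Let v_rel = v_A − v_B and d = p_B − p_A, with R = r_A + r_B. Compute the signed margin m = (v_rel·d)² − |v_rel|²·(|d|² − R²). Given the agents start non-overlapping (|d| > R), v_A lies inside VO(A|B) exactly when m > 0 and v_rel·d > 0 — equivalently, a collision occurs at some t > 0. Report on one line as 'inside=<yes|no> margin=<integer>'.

d = (4, 20),  |d|² = 416;  R = 1+2 = 3,  c = 416−3² = 407
v_rel = (-3, 5),  |v_rel|² = 34;  v_rel·d = (-3)·(4) + (5)·(20) = 88
34·t² − 176·t + 407 = 0  ⇒  m = 88² − 34·407 = -6094
m = -6094 < 0,  v_rel·d = 88 > 0  ⇒  outside

inside=no margin=-6094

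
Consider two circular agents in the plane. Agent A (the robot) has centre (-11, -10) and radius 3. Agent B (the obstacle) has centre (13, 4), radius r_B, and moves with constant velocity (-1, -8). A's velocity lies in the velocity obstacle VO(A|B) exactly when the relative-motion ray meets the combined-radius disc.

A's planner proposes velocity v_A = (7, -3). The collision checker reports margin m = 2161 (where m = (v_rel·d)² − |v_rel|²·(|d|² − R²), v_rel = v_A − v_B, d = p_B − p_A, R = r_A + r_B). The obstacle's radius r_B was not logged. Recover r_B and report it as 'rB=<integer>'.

m = 2161
d = (24, 14);  v_rel = (8, 5),  |v_rel|² = 89
v_rel×d = (8)·(14) − (5)·(24) = -8
since m = R²·89 − (-8)²:  R² = (64 + 2161) / 89 = 25
R = √25 = 5  ⇒  r_B = 5 − 3 = 2

rB=2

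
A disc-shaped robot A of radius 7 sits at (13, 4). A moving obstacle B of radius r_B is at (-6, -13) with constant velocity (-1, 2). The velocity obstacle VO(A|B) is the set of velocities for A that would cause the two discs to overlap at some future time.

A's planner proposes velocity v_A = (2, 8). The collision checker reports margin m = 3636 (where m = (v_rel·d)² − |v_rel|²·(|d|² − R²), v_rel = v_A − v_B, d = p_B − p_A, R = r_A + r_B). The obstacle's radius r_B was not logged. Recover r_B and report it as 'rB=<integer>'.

m = 3636
d = (-19, -17);  v_rel = (3, 6),  |v_rel|² = 45
v_rel×d = (3)·(-17) − (6)·(-19) = 63
since m = R²·45 − 63²:  R² = (3969 + 3636) / 45 = 169
R = √169 = 13  ⇒  r_B = 13 − 7 = 6

rB=6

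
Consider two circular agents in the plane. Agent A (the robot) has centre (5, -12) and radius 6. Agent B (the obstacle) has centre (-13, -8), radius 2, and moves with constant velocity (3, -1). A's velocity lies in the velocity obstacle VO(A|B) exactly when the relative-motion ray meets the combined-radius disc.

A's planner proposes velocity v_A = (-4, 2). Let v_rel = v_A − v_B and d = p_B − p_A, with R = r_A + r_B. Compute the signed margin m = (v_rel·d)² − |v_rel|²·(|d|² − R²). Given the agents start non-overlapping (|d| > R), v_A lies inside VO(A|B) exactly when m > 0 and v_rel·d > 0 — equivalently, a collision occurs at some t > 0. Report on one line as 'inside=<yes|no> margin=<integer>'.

d = (-18, 4),  |d|² = 340;  R = 6+2 = 8,  c = 340−8² = 276
v_rel = (-7, 3),  |v_rel|² = 58;  v_rel·d = (-7)·(-18) + (3)·(4) = 138
58·t² − 276·t + 276 = 0  ⇒  m = 138² − 58·276 = 3036
m = 3036 > 0,  v_rel·d = 138 > 0  ⇒  inside

inside=yes margin=3036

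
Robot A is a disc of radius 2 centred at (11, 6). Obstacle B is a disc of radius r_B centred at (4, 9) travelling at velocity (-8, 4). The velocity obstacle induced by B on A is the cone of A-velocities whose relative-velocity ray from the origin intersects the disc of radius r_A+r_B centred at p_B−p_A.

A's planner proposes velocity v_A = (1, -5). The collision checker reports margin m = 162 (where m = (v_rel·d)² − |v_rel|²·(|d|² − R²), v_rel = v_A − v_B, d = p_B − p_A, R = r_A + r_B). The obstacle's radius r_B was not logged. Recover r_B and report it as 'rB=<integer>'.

m = 162
d = (-7, 3);  v_rel = (9, -9),  |v_rel|² = 162
v_rel×d = (9)·(3) − (-9)·(-7) = -36
since m = R²·162 − (-36)²:  R² = (1296 + 162) / 162 = 9
R = √9 = 3  ⇒  r_B = 3 − 2 = 1

rB=1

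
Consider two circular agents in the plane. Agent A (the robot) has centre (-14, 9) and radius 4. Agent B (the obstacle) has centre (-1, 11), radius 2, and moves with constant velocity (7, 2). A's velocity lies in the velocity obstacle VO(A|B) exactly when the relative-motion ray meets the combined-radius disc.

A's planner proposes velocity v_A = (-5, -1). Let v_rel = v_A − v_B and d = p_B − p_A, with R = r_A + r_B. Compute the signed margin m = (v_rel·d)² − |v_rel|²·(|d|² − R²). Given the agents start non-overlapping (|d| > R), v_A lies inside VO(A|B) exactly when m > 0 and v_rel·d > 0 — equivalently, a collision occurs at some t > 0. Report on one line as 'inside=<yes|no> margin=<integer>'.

d = (13, 2),  |d|² = 173;  R = 4+2 = 6,  c = 173−6² = 137
v_rel = (-12, -3),  |v_rel|² = 153;  v_rel·d = (-12)·(13) + (-3)·(2) = -162
153·t² + 324·t + 137 = 0  ⇒  m = (-162)² − 153·137 = 5283
m = 5283 > 0,  v_rel·d = -162 < 0  ⇒  outside

inside=no margin=5283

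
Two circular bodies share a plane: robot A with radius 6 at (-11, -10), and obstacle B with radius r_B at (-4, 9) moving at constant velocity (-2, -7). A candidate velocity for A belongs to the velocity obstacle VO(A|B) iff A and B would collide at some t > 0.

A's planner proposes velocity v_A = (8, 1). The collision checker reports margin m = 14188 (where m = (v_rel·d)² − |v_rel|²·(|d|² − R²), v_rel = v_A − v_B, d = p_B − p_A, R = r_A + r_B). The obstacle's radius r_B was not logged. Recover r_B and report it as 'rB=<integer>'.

m = 14188
d = (7, 19);  v_rel = (10, 8),  |v_rel|² = 164
v_rel×d = (10)·(19) − (8)·(7) = 134
since m = R²·164 − 134²:  R² = (17956 + 14188) / 164 = 196
R = √196 = 14  ⇒  r_B = 14 − 6 = 8

rB=8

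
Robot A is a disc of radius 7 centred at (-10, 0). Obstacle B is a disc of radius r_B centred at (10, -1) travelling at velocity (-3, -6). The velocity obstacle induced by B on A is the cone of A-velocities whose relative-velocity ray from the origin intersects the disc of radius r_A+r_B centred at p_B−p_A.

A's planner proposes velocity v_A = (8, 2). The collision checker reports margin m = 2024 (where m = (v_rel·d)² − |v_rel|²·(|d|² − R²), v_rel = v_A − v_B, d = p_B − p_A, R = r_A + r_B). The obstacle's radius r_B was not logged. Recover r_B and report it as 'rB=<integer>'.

m = 2024
d = (20, -1);  v_rel = (11, 8),  |v_rel|² = 185
v_rel×d = (11)·(-1) − (8)·(20) = -171
since m = R²·185 − (-171)²:  R² = (29241 + 2024) / 185 = 169
R = √169 = 13  ⇒  r_B = 13 − 7 = 6

rB=6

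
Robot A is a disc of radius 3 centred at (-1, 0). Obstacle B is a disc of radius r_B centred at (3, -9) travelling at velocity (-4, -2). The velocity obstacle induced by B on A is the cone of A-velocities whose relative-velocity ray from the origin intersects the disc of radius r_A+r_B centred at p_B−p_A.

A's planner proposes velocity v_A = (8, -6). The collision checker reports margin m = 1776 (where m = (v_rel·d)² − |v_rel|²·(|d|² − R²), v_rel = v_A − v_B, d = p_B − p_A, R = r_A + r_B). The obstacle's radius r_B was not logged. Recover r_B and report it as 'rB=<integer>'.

m = 1776
d = (4, -9);  v_rel = (12, -4),  |v_rel|² = 160
v_rel×d = (12)·(-9) − (-4)·(4) = -92
since m = R²·160 − (-92)²:  R² = (8464 + 1776) / 160 = 64
R = √64 = 8  ⇒  r_B = 8 − 3 = 5

rB=5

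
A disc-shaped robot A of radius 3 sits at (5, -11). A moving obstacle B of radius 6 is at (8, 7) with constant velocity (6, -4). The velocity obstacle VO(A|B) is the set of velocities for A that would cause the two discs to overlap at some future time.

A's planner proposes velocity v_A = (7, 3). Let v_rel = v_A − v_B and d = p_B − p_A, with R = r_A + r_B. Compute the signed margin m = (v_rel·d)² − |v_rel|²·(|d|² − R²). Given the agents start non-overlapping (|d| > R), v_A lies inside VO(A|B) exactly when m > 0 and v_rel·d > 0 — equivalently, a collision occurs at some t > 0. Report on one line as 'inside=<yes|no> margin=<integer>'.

d = (3, 18),  |d|² = 333;  R = 3+6 = 9,  c = 333−9² = 252
v_rel = (1, 7),  |v_rel|² = 50;  v_rel·d = (1)·(3) + (7)·(18) = 129
50·t² − 258·t + 252 = 0  ⇒  m = 129² − 50·252 = 4041
m = 4041 > 0,  v_rel·d = 129 > 0  ⇒  inside

inside=yes margin=4041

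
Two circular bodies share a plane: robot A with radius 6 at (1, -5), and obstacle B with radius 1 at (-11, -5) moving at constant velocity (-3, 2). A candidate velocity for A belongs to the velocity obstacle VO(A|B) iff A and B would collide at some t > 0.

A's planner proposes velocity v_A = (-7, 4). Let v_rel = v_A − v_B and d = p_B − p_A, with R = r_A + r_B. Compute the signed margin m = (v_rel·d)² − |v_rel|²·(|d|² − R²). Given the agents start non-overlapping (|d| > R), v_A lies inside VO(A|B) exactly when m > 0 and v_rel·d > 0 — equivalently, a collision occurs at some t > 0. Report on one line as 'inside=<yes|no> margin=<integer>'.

d = (-12, 0),  |d|² = 144;  R = 6+1 = 7,  c = 144−7² = 95
v_rel = (-4, 2),  |v_rel|² = 20;  v_rel·d = (-4)·(-12) + (2)·(0) = 48
20·t² − 96·t + 95 = 0  ⇒  m = 48² − 20·95 = 404
m = 404 > 0,  v_rel·d = 48 > 0  ⇒  inside

inside=yes margin=404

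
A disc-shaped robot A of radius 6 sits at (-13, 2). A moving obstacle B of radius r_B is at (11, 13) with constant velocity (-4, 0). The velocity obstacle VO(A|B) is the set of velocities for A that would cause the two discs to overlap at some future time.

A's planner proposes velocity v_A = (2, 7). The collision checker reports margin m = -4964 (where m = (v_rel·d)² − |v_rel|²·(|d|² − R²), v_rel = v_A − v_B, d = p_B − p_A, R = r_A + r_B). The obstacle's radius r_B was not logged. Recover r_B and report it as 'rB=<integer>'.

m = -4964
d = (24, 11);  v_rel = (6, 7),  |v_rel|² = 85
v_rel×d = (6)·(11) − (7)·(24) = -102
since m = R²·85 − (-102)²:  R² = (10404 + -4964) / 85 = 64
R = √64 = 8  ⇒  r_B = 8 − 6 = 2

rB=2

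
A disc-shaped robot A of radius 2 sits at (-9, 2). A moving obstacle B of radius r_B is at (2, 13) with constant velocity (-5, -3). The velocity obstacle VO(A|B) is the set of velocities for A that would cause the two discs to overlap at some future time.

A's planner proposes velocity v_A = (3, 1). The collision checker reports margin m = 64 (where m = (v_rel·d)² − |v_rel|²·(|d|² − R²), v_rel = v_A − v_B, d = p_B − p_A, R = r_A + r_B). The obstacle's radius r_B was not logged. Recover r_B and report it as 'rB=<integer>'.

m = 64
d = (11, 11);  v_rel = (8, 4),  |v_rel|² = 80
v_rel×d = (8)·(11) − (4)·(11) = 44
since m = R²·80 − 44²:  R² = (1936 + 64) / 80 = 25
R = √25 = 5  ⇒  r_B = 5 − 2 = 3

rB=3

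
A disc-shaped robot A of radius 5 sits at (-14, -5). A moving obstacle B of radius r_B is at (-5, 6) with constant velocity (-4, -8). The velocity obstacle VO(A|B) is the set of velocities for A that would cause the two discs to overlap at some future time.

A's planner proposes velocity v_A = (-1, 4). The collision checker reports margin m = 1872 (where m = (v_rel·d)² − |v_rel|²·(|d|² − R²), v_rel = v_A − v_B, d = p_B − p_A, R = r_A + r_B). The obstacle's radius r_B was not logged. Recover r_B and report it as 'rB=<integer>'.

m = 1872
d = (9, 11);  v_rel = (3, 12),  |v_rel|² = 153
v_rel×d = (3)·(11) − (12)·(9) = -75
since m = R²·153 − (-75)²:  R² = (5625 + 1872) / 153 = 49
R = √49 = 7  ⇒  r_B = 7 − 5 = 2

rB=2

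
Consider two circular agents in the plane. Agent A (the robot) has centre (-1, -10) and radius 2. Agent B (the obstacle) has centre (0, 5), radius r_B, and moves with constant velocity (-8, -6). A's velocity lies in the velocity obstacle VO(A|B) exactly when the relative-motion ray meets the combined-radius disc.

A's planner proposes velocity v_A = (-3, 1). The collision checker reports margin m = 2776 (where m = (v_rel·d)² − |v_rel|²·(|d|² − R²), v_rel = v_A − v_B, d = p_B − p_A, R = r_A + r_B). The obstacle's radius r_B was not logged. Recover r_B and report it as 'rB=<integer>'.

m = 2776
d = (1, 15);  v_rel = (5, 7),  |v_rel|² = 74
v_rel×d = (5)·(15) − (7)·(1) = 68
since m = R²·74 − 68²:  R² = (4624 + 2776) / 74 = 100
R = √100 = 10  ⇒  r_B = 10 − 2 = 8

rB=8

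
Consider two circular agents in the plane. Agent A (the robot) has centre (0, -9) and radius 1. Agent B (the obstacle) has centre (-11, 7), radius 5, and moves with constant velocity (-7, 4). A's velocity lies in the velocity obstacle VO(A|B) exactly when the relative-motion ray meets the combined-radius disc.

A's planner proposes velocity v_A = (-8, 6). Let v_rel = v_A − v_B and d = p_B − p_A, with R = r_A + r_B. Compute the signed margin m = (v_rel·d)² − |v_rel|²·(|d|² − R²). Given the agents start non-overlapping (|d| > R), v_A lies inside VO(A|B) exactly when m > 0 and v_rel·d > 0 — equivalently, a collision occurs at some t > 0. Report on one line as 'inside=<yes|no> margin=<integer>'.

d = (-11, 16),  |d|² = 377;  R = 1+5 = 6,  c = 377−6² = 341
v_rel = (-1, 2),  |v_rel|² = 5;  v_rel·d = (-1)·(-11) + (2)·(16) = 43
5·t² − 86·t + 341 = 0  ⇒  m = 43² − 5·341 = 144
m = 144 > 0,  v_rel·d = 43 > 0  ⇒  inside

inside=yes margin=144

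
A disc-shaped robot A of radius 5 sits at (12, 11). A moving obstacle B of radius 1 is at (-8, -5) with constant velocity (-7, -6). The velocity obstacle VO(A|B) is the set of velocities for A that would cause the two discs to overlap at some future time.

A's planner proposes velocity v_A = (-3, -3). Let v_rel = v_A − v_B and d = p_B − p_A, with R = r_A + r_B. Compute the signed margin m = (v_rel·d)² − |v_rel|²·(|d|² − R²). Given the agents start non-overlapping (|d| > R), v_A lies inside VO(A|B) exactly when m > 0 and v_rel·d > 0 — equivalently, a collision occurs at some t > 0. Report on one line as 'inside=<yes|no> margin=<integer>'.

d = (-20, -16),  |d|² = 656;  R = 5+1 = 6,  c = 656−6² = 620
v_rel = (4, 3),  |v_rel|² = 25;  v_rel·d = (4)·(-20) + (3)·(-16) = -128
25·t² + 256·t + 620 = 0  ⇒  m = (-128)² − 25·620 = 884
m = 884 > 0,  v_rel·d = -128 < 0  ⇒  outside

inside=no margin=884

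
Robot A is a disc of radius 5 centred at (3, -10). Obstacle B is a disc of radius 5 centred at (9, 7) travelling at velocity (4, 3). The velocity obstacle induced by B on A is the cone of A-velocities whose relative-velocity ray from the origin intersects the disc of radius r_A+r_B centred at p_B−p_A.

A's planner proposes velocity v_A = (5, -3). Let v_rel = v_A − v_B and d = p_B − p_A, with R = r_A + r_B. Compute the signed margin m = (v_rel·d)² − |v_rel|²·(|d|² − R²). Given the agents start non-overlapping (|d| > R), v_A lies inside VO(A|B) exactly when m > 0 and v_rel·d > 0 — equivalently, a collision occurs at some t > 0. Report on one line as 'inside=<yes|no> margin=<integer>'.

d = (6, 17),  |d|² = 325;  R = 5+5 = 10,  c = 325−10² = 225
v_rel = (1, -6),  |v_rel|² = 37;  v_rel·d = (1)·(6) + (-6)·(17) = -96
37·t² + 192·t + 225 = 0  ⇒  m = (-96)² − 37·225 = 891
m = 891 > 0,  v_rel·d = -96 < 0  ⇒  outside

inside=no margin=891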